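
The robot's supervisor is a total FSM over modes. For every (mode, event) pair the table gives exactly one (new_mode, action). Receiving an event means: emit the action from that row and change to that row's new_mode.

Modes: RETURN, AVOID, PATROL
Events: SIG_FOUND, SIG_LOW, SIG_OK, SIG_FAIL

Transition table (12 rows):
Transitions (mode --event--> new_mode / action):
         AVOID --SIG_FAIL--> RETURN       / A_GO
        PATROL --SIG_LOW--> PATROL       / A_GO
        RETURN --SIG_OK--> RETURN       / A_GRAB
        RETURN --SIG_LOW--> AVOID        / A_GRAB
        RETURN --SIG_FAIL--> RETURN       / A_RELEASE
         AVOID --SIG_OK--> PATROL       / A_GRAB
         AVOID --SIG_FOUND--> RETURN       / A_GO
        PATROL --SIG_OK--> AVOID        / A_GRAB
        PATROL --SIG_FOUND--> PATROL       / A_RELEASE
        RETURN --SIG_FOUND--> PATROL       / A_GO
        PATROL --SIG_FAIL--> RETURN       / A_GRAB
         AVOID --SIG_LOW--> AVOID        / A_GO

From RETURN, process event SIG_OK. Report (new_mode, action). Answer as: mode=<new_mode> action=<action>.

current mode = RETURN; filter table to that mode:
  (RETURN, SIG_OK) → (RETURN, A_GRAB)  ← event matches
  (RETURN, SIG_LOW) → (AVOID, A_GRAB)
  (RETURN, SIG_FAIL) → (RETURN, A_RELEASE)
  (RETURN, SIG_FOUND) → (PATROL, A_GO)
event = SIG_OK selects (RETURN, A_GRAB)

mode=RETURN action=A_GRAB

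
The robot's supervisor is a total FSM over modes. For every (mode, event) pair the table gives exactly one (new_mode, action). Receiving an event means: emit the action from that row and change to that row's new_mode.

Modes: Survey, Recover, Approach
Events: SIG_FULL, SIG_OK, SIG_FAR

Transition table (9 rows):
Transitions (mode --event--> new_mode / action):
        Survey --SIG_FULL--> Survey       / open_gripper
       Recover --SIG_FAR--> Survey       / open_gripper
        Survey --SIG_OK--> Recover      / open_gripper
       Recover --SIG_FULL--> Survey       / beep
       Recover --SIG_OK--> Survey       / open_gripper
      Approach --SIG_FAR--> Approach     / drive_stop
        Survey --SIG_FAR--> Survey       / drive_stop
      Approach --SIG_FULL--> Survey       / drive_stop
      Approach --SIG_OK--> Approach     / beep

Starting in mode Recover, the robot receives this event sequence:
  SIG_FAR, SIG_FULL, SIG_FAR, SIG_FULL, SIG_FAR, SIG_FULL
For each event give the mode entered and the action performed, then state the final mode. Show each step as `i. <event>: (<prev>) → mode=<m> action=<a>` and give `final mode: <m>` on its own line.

1. SIG_FAR: (Recover) → mode=Survey action=open_gripper
2. SIG_FULL: (Survey) → mode=Survey action=open_gripper
3. SIG_FAR: (Survey) → mode=Survey action=drive_stop
4. SIG_FULL: (Survey) → mode=Survey action=open_gripper
5. SIG_FAR: (Survey) → mode=Survey action=drive_stop
6. SIG_FULL: (Survey) → mode=Survey action=open_gripper

final mode: Survey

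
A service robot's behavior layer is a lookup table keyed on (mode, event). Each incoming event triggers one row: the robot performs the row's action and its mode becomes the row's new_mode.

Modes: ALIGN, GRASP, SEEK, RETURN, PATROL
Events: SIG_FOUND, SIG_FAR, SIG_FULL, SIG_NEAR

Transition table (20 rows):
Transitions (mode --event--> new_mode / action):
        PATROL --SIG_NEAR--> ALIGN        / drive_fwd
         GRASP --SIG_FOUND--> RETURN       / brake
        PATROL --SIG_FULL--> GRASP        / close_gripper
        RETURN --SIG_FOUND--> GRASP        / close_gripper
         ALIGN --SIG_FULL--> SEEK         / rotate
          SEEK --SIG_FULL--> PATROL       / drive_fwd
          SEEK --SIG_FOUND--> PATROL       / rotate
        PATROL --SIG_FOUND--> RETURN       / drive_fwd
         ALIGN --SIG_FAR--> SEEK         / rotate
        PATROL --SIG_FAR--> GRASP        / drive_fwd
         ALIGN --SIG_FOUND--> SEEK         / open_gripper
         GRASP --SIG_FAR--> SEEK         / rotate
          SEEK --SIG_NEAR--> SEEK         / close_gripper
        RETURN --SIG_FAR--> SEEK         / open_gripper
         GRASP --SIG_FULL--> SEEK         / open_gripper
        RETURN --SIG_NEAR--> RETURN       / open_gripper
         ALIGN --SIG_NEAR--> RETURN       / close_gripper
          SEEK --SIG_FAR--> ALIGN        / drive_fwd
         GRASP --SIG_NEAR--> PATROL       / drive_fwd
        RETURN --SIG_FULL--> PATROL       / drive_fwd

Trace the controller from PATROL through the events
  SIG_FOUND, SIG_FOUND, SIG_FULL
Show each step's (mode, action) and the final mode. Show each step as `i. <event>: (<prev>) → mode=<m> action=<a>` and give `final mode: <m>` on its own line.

1. SIG_FOUND: (PATROL) → mode=RETURN action=drive_fwd
2. SIG_FOUND: (RETURN) → mode=GRASP action=close_gripper
3. SIG_FULL: (GRASP) → mode=SEEK action=open_gripper

final mode: SEEK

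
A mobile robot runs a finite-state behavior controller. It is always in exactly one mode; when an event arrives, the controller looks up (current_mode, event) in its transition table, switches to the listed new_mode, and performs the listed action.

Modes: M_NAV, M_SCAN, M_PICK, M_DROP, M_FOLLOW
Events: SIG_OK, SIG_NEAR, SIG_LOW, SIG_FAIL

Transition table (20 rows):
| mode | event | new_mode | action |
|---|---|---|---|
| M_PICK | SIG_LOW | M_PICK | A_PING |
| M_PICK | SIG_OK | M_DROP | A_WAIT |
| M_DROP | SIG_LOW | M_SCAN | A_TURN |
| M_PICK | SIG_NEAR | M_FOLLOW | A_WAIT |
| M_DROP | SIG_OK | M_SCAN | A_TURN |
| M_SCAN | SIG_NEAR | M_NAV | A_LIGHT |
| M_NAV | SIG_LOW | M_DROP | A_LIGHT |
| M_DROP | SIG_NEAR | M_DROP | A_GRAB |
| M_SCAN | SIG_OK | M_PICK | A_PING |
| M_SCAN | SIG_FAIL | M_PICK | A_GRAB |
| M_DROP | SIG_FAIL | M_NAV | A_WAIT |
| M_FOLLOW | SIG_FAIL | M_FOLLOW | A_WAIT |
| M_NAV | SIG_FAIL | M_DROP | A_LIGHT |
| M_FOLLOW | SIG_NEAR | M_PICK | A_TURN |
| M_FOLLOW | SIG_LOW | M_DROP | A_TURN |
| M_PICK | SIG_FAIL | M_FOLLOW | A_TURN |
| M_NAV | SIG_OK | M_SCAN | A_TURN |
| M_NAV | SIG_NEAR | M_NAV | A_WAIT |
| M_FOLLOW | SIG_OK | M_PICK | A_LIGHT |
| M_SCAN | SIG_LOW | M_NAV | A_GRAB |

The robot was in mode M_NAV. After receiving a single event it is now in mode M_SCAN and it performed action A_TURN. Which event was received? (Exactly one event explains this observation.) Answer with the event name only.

try SIG_OK: (M_NAV, SIG_OK) → (M_SCAN, A_TURN)  ← matches
try SIG_NEAR: (M_NAV, SIG_NEAR) → (M_NAV, A_WAIT)
try SIG_LOW: (M_NAV, SIG_LOW) → (M_DROP, A_LIGHT)
try SIG_FAIL: (M_NAV, SIG_FAIL) → (M_DROP, A_LIGHT)

SIG_OK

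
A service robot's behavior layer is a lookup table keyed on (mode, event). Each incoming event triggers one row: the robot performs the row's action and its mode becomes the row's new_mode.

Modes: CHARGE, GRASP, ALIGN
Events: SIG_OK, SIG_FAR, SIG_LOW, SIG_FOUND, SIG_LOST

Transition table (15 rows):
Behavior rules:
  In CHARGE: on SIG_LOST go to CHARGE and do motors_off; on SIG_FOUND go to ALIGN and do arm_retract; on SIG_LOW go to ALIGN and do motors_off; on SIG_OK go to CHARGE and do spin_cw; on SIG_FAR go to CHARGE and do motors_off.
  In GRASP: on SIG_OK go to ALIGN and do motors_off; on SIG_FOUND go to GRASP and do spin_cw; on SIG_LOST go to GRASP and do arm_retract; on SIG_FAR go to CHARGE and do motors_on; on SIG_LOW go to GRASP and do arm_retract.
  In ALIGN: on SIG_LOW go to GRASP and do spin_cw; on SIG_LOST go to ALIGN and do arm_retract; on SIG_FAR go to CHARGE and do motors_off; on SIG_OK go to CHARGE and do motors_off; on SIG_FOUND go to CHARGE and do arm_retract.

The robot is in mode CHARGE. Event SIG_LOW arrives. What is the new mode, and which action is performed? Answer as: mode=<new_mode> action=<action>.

current mode = CHARGE; filter table to that mode:
  (CHARGE, SIG_LOST) → (CHARGE, motors_off)
  (CHARGE, SIG_FOUND) → (ALIGN, arm_retract)
  (CHARGE, SIG_LOW) → (ALIGN, motors_off)  ← event matches
  (CHARGE, SIG_OK) → (CHARGE, spin_cw)
  (CHARGE, SIG_FAR) → (CHARGE, motors_off)
event = SIG_LOW selects (ALIGN, motors_off)

mode=ALIGN action=motors_off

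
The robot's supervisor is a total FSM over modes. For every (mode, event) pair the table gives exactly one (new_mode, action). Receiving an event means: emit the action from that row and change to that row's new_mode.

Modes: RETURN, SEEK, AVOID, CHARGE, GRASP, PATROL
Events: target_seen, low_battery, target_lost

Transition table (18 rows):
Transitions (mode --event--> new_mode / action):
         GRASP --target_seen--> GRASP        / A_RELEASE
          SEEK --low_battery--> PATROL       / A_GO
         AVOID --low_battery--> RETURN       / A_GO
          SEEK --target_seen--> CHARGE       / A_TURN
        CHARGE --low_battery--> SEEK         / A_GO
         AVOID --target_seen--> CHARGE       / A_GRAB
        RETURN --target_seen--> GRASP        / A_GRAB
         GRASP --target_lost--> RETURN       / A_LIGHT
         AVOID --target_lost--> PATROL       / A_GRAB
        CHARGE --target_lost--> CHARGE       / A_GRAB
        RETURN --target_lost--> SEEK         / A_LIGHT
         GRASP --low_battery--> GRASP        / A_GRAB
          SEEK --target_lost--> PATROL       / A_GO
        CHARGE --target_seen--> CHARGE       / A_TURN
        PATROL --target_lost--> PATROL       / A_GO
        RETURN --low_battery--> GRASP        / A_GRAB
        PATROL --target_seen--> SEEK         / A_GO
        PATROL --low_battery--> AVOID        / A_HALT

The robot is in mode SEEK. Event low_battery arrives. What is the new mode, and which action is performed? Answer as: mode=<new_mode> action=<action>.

mode=PATROL action=A_GO

current mode = SEEK; filter table to that mode:
  (SEEK, low_battery) → (PATROL, A_GO)  ← event matches
  (SEEK, target_seen) → (CHARGE, A_TURN)
  (SEEK, target_lost) → (PATROL, A_GO)
event = low_battery selects (PATROL, A_GO)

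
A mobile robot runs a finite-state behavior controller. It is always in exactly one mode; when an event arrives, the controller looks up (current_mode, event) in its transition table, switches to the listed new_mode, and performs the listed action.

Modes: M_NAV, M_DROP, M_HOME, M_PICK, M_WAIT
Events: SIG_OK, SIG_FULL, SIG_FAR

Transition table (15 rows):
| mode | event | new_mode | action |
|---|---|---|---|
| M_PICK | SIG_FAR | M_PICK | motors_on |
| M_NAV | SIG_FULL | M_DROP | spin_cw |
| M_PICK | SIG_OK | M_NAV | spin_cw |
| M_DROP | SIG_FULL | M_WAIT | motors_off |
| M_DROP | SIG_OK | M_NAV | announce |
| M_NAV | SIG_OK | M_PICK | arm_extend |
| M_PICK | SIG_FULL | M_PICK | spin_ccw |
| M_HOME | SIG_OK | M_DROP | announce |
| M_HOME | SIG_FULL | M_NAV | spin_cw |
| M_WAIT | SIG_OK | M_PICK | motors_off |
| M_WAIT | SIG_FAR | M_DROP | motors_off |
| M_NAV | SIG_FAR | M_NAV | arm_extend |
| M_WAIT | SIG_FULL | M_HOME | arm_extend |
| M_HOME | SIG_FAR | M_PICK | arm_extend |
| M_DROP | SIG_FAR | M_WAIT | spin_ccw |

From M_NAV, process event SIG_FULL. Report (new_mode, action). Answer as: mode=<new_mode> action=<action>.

mode=M_DROP action=spin_cw

current mode = M_NAV; filter table to that mode:
  (M_NAV, SIG_FULL) → (M_DROP, spin_cw)  ← event matches
  (M_NAV, SIG_OK) → (M_PICK, arm_extend)
  (M_NAV, SIG_FAR) → (M_NAV, arm_extend)
event = SIG_FULL selects (M_DROP, spin_cw)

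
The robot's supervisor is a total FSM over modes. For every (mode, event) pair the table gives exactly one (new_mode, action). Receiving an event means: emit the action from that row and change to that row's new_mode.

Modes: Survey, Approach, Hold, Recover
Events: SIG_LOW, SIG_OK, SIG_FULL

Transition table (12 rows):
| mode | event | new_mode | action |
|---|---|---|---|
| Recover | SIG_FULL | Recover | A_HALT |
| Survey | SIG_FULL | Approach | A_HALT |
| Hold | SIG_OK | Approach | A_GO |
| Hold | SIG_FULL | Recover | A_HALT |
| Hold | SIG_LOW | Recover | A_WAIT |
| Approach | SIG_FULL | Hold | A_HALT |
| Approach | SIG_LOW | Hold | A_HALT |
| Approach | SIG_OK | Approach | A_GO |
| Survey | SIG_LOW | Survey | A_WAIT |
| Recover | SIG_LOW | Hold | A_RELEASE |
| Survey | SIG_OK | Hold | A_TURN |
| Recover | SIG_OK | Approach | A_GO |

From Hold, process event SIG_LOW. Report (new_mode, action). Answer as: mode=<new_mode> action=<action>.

current mode = Hold; filter table to that mode:
  (Hold, SIG_OK) → (Approach, A_GO)
  (Hold, SIG_FULL) → (Recover, A_HALT)
  (Hold, SIG_LOW) → (Recover, A_WAIT)  ← event matches
event = SIG_LOW selects (Recover, A_WAIT)

mode=Recover action=A_WAIT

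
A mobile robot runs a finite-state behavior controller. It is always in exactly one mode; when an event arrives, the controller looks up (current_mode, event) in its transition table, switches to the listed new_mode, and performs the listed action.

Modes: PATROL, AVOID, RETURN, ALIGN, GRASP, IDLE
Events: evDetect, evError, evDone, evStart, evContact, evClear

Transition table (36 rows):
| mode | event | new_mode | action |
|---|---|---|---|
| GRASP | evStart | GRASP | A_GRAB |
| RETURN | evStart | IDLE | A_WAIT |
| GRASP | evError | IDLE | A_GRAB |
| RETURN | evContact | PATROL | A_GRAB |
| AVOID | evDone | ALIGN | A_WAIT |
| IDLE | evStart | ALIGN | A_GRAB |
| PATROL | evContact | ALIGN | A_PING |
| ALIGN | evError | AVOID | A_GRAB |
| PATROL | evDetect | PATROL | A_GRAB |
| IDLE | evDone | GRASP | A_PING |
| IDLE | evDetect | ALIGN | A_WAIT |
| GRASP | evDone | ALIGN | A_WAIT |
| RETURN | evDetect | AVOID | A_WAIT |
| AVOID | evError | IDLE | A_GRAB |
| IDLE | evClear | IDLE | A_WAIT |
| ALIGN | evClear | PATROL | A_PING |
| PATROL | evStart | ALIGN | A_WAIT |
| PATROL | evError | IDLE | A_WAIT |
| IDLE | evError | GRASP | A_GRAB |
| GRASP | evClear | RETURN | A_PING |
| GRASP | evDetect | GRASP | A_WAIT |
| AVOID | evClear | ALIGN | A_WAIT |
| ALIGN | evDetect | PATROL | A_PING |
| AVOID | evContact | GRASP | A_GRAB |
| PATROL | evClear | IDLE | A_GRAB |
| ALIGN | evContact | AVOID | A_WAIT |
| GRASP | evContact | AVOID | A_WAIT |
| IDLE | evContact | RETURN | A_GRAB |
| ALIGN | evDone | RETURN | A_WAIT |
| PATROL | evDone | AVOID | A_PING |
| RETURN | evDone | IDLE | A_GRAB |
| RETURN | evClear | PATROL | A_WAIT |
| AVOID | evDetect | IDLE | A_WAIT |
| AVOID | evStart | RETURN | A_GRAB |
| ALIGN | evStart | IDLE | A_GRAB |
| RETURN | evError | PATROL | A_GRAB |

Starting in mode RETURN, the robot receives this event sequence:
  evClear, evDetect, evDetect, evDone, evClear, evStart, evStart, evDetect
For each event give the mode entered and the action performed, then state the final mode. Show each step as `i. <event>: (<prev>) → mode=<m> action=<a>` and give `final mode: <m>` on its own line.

1. evClear: (RETURN) → mode=PATROL action=A_WAIT
2. evDetect: (PATROL) → mode=PATROL action=A_GRAB
3. evDetect: (PATROL) → mode=PATROL action=A_GRAB
4. evDone: (PATROL) → mode=AVOID action=A_PING
5. evClear: (AVOID) → mode=ALIGN action=A_WAIT
6. evStart: (ALIGN) → mode=IDLE action=A_GRAB
7. evStart: (IDLE) → mode=ALIGN action=A_GRAB
8. evDetect: (ALIGN) → mode=PATROL action=A_PING

final mode: PATROL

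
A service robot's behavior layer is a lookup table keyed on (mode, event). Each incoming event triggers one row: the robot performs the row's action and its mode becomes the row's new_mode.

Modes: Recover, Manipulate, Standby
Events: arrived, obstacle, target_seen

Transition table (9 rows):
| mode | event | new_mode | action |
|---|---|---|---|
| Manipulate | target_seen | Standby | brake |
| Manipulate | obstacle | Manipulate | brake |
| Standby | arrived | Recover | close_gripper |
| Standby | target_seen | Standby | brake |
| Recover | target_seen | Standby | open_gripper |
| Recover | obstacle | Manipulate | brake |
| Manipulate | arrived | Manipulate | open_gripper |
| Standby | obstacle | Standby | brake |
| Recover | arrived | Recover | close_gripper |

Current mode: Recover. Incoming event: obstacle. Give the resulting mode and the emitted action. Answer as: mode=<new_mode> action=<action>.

mode=Manipulate action=brake

current mode = Recover; filter table to that mode:
  (Recover, target_seen) → (Standby, open_gripper)
  (Recover, obstacle) → (Manipulate, brake)  ← event matches
  (Recover, arrived) → (Recover, close_gripper)
event = obstacle selects (Manipulate, brake)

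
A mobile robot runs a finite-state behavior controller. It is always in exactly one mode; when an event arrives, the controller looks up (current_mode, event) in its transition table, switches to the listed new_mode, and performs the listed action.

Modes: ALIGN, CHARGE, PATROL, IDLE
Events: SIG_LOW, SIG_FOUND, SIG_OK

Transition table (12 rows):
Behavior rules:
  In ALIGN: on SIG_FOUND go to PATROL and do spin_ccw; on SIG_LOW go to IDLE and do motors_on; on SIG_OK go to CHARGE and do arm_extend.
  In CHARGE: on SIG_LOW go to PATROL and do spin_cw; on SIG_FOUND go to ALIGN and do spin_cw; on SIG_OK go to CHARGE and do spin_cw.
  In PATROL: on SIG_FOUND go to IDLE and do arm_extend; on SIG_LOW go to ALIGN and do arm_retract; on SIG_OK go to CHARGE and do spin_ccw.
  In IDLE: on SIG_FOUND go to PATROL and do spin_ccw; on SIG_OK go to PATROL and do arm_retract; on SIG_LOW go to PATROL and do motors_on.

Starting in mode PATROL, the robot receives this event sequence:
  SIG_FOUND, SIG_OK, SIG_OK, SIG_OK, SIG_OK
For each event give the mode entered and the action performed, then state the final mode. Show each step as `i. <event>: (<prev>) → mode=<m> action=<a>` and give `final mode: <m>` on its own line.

final mode: CHARGE

1. SIG_FOUND: (PATROL) → mode=IDLE action=arm_extend
2. SIG_OK: (IDLE) → mode=PATROL action=arm_retract
3. SIG_OK: (PATROL) → mode=CHARGE action=spin_ccw
4. SIG_OK: (CHARGE) → mode=CHARGE action=spin_cw
5. SIG_OK: (CHARGE) → mode=CHARGE action=spin_cw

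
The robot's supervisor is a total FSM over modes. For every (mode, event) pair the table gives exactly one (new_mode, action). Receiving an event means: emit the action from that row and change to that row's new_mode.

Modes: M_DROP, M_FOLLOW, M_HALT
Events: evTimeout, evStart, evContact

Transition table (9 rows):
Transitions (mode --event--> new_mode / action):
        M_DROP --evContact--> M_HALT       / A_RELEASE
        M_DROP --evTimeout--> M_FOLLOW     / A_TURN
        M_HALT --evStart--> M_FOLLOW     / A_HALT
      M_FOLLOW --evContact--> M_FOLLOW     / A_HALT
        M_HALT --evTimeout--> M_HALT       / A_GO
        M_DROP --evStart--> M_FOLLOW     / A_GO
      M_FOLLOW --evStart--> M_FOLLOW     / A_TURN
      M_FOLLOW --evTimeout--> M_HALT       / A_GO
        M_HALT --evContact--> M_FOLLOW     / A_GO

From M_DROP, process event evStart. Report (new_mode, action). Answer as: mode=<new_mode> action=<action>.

current mode = M_DROP; filter table to that mode:
  (M_DROP, evContact) → (M_HALT, A_RELEASE)
  (M_DROP, evTimeout) → (M_FOLLOW, A_TURN)
  (M_DROP, evStart) → (M_FOLLOW, A_GO)  ← event matches
event = evStart selects (M_FOLLOW, A_GO)

mode=M_FOLLOW action=A_GO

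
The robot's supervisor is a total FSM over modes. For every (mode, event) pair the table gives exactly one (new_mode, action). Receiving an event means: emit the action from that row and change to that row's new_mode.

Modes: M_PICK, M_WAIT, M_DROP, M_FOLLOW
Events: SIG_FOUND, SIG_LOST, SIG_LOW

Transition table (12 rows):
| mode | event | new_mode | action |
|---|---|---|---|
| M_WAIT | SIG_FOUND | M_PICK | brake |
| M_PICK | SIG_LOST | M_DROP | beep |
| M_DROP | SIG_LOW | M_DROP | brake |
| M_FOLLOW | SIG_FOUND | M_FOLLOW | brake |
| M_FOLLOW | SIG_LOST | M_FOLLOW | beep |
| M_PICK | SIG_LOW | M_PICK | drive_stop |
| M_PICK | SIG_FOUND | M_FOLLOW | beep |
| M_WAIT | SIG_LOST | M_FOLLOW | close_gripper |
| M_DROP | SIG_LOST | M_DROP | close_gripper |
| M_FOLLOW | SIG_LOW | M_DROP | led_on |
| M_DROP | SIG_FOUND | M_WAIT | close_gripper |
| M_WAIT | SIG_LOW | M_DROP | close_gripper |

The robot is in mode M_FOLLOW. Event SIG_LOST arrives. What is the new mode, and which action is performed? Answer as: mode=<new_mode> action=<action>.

current mode = M_FOLLOW; filter table to that mode:
  (M_FOLLOW, SIG_FOUND) → (M_FOLLOW, brake)
  (M_FOLLOW, SIG_LOST) → (M_FOLLOW, beep)  ← event matches
  (M_FOLLOW, SIG_LOW) → (M_DROP, led_on)
event = SIG_LOST selects (M_FOLLOW, beep)

mode=M_FOLLOW action=beep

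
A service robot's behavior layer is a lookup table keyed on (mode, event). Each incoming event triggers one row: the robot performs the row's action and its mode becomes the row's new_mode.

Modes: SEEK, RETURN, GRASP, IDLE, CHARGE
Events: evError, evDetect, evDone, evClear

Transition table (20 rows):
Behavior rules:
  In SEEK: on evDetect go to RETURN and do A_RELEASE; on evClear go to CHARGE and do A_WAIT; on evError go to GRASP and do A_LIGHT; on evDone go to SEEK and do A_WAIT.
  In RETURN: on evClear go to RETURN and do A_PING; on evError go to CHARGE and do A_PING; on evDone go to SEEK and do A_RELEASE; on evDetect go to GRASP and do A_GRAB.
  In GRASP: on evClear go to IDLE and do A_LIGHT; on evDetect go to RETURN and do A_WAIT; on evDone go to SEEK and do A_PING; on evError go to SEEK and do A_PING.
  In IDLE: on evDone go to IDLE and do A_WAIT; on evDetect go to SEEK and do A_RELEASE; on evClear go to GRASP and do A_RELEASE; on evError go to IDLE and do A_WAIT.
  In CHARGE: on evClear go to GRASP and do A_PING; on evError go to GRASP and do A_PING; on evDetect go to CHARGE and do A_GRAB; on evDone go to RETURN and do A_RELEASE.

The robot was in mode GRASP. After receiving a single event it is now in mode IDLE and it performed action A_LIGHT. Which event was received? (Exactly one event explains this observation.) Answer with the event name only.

evClear

try evError: (GRASP, evError) → (SEEK, A_PING)
try evDetect: (GRASP, evDetect) → (RETURN, A_WAIT)
try evDone: (GRASP, evDone) → (SEEK, A_PING)
try evClear: (GRASP, evClear) → (IDLE, A_LIGHT)  ← matches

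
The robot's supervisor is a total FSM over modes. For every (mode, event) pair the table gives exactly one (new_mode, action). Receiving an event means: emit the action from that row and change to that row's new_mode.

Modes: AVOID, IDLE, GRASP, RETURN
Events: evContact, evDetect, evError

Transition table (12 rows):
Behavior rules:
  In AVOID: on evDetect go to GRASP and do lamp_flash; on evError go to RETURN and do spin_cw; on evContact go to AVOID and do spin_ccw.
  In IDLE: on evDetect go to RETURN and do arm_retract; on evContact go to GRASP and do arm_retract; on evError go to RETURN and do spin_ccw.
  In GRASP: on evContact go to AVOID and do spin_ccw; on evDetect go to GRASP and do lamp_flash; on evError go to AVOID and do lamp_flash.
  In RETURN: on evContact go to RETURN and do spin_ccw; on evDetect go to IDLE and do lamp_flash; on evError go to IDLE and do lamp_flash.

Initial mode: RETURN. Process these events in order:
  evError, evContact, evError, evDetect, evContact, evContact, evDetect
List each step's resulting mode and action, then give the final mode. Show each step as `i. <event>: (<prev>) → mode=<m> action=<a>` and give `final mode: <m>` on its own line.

1. evError: (RETURN) → mode=IDLE action=lamp_flash
2. evContact: (IDLE) → mode=GRASP action=arm_retract
3. evError: (GRASP) → mode=AVOID action=lamp_flash
4. evDetect: (AVOID) → mode=GRASP action=lamp_flash
5. evContact: (GRASP) → mode=AVOID action=spin_ccw
6. evContact: (AVOID) → mode=AVOID action=spin_ccw
7. evDetect: (AVOID) → mode=GRASP action=lamp_flash

final mode: GRASP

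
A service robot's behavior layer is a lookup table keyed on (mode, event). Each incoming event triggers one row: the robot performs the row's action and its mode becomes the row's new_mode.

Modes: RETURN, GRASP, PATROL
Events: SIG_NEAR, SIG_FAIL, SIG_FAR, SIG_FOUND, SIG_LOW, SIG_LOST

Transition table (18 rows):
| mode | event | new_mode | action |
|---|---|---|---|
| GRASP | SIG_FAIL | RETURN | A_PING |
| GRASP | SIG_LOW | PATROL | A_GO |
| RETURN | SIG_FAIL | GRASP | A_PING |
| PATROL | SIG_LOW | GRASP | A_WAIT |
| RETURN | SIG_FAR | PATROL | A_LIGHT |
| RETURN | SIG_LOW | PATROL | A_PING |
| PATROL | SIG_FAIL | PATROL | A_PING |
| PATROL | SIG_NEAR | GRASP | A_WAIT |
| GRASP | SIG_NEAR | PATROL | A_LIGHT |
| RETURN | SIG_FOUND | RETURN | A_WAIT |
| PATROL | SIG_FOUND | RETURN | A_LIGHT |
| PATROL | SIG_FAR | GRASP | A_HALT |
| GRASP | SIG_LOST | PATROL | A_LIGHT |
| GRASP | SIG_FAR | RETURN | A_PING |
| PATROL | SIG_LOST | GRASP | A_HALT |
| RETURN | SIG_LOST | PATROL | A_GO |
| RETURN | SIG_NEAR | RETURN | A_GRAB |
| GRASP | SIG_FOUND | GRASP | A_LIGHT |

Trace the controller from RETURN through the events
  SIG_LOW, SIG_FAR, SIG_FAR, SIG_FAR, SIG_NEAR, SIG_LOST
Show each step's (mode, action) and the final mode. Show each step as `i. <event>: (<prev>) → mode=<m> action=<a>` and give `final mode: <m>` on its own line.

1. SIG_LOW: (RETURN) → mode=PATROL action=A_PING
2. SIG_FAR: (PATROL) → mode=GRASP action=A_HALT
3. SIG_FAR: (GRASP) → mode=RETURN action=A_PING
4. SIG_FAR: (RETURN) → mode=PATROL action=A_LIGHT
5. SIG_NEAR: (PATROL) → mode=GRASP action=A_WAIT
6. SIG_LOST: (GRASP) → mode=PATROL action=A_LIGHT

final mode: PATROL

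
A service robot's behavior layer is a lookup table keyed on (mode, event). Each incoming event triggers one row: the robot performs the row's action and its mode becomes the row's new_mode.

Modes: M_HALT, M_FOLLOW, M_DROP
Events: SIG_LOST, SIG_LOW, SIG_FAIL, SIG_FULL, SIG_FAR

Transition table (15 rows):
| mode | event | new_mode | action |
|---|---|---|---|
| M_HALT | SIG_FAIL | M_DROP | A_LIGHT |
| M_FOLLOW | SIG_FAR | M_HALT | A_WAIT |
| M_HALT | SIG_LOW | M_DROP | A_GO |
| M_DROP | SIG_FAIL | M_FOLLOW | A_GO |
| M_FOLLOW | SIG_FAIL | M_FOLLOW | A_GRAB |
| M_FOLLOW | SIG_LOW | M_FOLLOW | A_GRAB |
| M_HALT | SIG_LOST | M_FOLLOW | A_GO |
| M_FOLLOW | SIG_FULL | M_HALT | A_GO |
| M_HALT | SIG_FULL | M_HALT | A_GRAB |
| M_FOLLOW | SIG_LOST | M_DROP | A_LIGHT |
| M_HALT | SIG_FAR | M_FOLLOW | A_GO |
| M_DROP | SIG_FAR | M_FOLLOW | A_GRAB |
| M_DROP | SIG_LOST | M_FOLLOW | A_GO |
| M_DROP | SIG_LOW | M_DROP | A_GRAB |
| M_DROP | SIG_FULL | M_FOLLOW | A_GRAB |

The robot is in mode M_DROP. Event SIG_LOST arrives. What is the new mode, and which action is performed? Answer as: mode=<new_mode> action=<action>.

mode=M_FOLLOW action=A_GO

current mode = M_DROP; filter table to that mode:
  (M_DROP, SIG_FAIL) → (M_FOLLOW, A_GO)
  (M_DROP, SIG_FAR) → (M_FOLLOW, A_GRAB)
  (M_DROP, SIG_LOST) → (M_FOLLOW, A_GO)  ← event matches
  (M_DROP, SIG_LOW) → (M_DROP, A_GRAB)
  (M_DROP, SIG_FULL) → (M_FOLLOW, A_GRAB)
event = SIG_LOST selects (M_FOLLOW, A_GO)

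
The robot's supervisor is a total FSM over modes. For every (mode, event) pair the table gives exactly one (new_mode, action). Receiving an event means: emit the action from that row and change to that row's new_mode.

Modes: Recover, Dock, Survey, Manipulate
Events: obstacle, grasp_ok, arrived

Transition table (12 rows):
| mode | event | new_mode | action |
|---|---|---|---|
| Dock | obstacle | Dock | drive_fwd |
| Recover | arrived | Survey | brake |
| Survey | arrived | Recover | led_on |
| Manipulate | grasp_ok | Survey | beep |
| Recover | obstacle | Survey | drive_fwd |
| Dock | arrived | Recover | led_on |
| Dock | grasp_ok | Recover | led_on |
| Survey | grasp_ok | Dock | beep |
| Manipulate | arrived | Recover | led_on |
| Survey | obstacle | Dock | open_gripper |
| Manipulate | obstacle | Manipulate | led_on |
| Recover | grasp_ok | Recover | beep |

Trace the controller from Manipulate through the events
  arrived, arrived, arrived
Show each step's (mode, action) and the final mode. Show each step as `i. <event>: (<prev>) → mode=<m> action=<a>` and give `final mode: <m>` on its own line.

1. arrived: (Manipulate) → mode=Recover action=led_on
2. arrived: (Recover) → mode=Survey action=brake
3. arrived: (Survey) → mode=Recover action=led_on

final mode: Recover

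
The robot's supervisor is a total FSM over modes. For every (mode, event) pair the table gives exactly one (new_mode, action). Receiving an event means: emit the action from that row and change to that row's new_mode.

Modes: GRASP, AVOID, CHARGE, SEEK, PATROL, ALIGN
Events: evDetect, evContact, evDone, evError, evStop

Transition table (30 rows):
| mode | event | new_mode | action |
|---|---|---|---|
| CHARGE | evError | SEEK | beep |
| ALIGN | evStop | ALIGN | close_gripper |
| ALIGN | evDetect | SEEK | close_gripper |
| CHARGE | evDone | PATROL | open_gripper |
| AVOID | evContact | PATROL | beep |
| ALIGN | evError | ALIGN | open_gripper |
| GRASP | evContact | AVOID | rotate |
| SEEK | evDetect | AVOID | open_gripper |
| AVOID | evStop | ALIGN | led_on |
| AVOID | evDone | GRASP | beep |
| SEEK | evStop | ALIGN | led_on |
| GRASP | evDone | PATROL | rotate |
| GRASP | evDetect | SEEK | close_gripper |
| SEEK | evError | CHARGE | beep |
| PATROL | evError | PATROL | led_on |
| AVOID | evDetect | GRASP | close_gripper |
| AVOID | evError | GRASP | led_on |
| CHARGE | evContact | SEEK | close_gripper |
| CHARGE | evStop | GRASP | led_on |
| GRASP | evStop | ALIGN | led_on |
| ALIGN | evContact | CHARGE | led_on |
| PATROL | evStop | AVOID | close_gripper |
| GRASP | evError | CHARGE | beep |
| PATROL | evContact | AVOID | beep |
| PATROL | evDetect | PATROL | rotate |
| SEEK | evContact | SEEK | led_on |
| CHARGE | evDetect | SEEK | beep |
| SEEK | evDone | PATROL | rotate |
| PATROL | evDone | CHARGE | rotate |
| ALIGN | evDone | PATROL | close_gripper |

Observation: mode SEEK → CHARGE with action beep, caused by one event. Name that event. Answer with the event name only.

try evDetect: (SEEK, evDetect) → (AVOID, open_gripper)
try evContact: (SEEK, evContact) → (SEEK, led_on)
try evDone: (SEEK, evDone) → (PATROL, rotate)
try evError: (SEEK, evError) → (CHARGE, beep)  ← matches
try evStop: (SEEK, evStop) → (ALIGN, led_on)

evError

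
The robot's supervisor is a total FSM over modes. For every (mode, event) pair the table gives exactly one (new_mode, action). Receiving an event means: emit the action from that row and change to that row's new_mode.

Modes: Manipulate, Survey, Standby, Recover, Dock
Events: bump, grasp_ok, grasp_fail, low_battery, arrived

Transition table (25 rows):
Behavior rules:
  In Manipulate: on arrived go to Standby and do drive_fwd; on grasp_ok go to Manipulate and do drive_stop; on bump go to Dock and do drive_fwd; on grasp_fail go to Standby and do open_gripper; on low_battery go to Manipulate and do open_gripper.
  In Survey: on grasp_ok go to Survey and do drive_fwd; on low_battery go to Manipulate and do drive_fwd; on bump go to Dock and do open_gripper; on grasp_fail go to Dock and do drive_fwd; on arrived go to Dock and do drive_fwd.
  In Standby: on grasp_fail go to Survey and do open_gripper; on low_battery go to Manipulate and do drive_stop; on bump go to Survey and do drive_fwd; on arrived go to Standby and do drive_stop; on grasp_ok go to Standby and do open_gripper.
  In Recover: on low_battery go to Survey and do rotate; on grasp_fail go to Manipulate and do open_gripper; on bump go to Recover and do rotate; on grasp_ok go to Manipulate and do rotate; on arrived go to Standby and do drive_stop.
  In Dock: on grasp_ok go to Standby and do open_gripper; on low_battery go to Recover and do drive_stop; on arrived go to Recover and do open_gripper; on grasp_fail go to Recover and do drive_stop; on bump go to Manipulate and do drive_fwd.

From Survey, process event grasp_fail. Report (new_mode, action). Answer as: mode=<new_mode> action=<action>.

mode=Dock action=drive_fwd

current mode = Survey; filter table to that mode:
  (Survey, grasp_ok) → (Survey, drive_fwd)
  (Survey, low_battery) → (Manipulate, drive_fwd)
  (Survey, bump) → (Dock, open_gripper)
  (Survey, grasp_fail) → (Dock, drive_fwd)  ← event matches
  (Survey, arrived) → (Dock, drive_fwd)
event = grasp_fail selects (Dock, drive_fwd)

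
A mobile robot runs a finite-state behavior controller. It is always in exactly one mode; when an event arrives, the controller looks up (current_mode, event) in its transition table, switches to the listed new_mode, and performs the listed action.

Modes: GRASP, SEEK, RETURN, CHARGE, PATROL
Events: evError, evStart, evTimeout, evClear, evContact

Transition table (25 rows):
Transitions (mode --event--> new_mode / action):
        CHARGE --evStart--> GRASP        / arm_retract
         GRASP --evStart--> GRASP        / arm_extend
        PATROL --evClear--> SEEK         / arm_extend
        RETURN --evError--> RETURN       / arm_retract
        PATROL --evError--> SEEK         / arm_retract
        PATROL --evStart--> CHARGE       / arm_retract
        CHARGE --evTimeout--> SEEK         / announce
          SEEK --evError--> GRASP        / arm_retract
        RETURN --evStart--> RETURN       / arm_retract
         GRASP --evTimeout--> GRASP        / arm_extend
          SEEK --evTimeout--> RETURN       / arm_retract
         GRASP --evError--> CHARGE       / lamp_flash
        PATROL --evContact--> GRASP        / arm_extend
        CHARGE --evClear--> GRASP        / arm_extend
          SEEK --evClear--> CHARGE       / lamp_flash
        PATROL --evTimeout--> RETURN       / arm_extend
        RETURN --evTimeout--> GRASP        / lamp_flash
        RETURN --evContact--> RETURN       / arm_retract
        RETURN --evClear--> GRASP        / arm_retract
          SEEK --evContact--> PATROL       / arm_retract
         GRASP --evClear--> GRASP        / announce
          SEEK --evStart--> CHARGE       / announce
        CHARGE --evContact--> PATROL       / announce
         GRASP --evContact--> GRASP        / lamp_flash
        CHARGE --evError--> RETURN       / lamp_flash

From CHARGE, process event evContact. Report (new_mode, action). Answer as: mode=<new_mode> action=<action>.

current mode = CHARGE; filter table to that mode:
  (CHARGE, evStart) → (GRASP, arm_retract)
  (CHARGE, evTimeout) → (SEEK, announce)
  (CHARGE, evClear) → (GRASP, arm_extend)
  (CHARGE, evContact) → (PATROL, announce)  ← event matches
  (CHARGE, evError) → (RETURN, lamp_flash)
event = evContact selects (PATROL, announce)

mode=PATROL action=announce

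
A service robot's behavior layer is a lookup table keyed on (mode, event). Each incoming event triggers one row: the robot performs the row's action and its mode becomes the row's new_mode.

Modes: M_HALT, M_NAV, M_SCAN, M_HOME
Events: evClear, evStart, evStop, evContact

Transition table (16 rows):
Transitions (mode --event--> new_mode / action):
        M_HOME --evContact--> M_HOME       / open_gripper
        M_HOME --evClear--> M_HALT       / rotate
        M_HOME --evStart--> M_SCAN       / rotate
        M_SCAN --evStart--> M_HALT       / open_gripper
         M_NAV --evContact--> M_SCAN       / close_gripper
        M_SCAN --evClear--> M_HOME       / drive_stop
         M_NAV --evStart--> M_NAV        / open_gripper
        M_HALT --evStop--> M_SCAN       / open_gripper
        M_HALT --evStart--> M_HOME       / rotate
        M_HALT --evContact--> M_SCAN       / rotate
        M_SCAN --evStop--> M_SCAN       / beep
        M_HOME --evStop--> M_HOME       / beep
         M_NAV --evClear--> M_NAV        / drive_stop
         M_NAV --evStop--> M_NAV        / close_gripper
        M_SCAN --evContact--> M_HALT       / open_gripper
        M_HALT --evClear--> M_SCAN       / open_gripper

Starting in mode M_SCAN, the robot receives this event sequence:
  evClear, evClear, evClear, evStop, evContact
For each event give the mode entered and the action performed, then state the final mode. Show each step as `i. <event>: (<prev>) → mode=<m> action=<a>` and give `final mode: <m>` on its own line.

final mode: M_HALT

1. evClear: (M_SCAN) → mode=M_HOME action=drive_stop
2. evClear: (M_HOME) → mode=M_HALT action=rotate
3. evClear: (M_HALT) → mode=M_SCAN action=open_gripper
4. evStop: (M_SCAN) → mode=M_SCAN action=beep
5. evContact: (M_SCAN) → mode=M_HALT action=open_gripper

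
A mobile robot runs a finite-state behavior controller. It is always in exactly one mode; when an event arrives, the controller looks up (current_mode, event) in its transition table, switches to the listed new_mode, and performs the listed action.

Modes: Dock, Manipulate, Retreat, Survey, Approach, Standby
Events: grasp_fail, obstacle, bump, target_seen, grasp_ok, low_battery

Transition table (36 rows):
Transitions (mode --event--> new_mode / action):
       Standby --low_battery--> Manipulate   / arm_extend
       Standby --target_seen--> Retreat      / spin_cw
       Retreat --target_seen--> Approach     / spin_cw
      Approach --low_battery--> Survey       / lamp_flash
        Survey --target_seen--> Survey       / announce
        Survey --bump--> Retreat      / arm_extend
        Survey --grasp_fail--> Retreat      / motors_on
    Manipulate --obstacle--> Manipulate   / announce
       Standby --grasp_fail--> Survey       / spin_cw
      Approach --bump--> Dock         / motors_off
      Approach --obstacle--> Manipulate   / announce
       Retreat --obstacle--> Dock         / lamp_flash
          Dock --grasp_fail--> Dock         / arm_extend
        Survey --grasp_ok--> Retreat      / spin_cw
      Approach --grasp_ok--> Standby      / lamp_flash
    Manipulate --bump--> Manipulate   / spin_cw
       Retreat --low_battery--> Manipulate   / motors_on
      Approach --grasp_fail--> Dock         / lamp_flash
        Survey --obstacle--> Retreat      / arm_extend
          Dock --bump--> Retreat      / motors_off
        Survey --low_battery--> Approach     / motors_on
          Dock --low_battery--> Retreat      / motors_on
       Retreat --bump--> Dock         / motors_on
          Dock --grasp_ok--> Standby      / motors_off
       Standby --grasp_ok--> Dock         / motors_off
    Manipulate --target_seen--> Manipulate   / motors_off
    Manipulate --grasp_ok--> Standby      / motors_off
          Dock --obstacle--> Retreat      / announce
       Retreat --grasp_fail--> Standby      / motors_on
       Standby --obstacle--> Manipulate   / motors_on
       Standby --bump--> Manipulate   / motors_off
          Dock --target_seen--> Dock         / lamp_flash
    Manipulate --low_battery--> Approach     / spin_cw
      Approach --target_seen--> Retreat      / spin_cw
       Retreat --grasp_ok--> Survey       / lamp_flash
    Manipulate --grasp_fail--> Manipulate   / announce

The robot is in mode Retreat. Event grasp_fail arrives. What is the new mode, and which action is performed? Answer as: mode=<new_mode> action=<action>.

current mode = Retreat; filter table to that mode:
  (Retreat, target_seen) → (Approach, spin_cw)
  (Retreat, obstacle) → (Dock, lamp_flash)
  (Retreat, low_battery) → (Manipulate, motors_on)
  (Retreat, bump) → (Dock, motors_on)
  (Retreat, grasp_fail) → (Standby, motors_on)  ← event matches
  (Retreat, grasp_ok) → (Survey, lamp_flash)
event = grasp_fail selects (Standby, motors_on)

mode=Standby action=motors_on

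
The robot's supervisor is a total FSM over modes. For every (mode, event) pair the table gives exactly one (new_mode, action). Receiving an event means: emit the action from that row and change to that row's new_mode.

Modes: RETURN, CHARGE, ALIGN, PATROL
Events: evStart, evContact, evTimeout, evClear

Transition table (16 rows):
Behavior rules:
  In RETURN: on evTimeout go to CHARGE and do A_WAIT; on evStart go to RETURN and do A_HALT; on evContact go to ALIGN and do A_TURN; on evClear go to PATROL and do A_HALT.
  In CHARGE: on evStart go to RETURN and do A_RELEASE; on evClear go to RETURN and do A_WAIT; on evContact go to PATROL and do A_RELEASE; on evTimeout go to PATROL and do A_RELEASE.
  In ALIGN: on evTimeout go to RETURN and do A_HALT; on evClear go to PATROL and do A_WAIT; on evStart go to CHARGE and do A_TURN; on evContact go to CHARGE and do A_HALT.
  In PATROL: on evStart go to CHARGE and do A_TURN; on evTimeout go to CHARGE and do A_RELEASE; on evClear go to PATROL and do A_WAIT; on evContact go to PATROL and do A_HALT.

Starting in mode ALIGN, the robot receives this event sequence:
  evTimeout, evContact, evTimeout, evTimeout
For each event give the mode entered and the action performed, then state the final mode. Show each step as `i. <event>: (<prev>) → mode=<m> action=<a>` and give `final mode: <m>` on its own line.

final mode: CHARGE

1. evTimeout: (ALIGN) → mode=RETURN action=A_HALT
2. evContact: (RETURN) → mode=ALIGN action=A_TURN
3. evTimeout: (ALIGN) → mode=RETURN action=A_HALT
4. evTimeout: (RETURN) → mode=CHARGE action=A_WAIT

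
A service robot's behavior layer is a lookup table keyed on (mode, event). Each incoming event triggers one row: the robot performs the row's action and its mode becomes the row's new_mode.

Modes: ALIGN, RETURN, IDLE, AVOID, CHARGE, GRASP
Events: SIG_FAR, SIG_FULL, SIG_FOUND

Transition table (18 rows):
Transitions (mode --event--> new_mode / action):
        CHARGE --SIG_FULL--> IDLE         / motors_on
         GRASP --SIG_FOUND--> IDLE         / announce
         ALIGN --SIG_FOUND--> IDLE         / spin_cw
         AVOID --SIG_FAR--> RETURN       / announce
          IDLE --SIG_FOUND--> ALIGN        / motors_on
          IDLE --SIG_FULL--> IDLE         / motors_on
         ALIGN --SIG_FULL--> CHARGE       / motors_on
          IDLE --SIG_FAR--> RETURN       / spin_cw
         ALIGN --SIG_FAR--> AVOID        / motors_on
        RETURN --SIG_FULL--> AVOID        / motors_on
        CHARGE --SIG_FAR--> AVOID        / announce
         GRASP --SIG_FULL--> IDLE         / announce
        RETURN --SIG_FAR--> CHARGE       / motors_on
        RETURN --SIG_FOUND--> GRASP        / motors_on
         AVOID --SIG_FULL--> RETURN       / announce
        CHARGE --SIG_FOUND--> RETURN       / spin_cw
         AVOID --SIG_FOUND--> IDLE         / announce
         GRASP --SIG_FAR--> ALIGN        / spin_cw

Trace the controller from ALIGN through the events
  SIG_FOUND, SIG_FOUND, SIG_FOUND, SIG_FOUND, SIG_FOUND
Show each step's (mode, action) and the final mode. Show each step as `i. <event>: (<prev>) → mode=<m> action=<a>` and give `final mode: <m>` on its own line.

1. SIG_FOUND: (ALIGN) → mode=IDLE action=spin_cw
2. SIG_FOUND: (IDLE) → mode=ALIGN action=motors_on
3. SIG_FOUND: (ALIGN) → mode=IDLE action=spin_cw
4. SIG_FOUND: (IDLE) → mode=ALIGN action=motors_on
5. SIG_FOUND: (ALIGN) → mode=IDLE action=spin_cw

final mode: IDLE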